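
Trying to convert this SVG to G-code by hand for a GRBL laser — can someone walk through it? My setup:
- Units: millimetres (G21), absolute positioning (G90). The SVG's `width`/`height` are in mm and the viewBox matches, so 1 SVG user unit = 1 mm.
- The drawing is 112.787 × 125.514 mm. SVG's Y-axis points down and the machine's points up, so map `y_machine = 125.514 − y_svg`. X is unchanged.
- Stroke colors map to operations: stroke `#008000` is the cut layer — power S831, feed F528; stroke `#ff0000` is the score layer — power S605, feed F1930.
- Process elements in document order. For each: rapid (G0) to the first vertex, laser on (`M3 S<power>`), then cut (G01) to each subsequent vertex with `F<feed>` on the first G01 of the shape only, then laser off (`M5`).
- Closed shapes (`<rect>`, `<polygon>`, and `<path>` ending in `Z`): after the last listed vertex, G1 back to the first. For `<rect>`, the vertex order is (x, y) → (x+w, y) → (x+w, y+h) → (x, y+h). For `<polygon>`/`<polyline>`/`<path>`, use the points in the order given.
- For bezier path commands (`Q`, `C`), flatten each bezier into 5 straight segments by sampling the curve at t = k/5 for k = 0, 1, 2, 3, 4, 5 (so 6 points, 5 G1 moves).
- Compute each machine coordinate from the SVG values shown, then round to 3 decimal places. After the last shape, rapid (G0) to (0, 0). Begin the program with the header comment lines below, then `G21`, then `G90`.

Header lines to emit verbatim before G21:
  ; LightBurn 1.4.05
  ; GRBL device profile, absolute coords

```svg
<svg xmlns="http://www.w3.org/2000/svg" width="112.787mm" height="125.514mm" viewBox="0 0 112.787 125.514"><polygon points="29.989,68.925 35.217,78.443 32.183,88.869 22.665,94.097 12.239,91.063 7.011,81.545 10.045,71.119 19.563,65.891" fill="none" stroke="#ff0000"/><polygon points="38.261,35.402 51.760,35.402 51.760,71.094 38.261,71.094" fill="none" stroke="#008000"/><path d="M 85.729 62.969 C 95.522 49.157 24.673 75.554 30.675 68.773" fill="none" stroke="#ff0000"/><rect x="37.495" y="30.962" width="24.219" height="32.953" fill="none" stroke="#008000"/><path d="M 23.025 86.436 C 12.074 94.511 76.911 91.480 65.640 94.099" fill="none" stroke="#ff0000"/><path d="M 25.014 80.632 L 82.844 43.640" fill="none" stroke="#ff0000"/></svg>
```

Since the viewBox matches the mm dimensions, user units are millimetres directly. The only transform is the Y-flip y_m = 125.514 − y_svg.

Shape 1 is a regular polygon drawn with `<polygon>`. Its stroke #ff0000 means score at S605, F1930. After flipping Y the toolpath is (29.989,56.589) → (35.217,47.071) → (32.183,36.645) → (22.665,31.417) → (12.239,34.451) → (7.011,43.969) → (10.045,54.395) → (19.563,59.623) → (29.989,56.589), returning to the start.

Shape 2 is a rectangle drawn with `<polygon>`. Its stroke #008000 means cut at S831, F528. After flipping Y the toolpath is (38.261,90.112) → (51.760,90.112) → (51.760,54.420) → (38.261,54.420) → (38.261,90.112), returning to the start.

Shape 3 is a cubic bezier drawn with `<path>`. Its stroke #ff0000 means score at S605, F1930. After flipping Y the toolpath is (85.729,62.545) → (83.188,66.594) → (68.852,64.516) → (50.282,59.832) → (35.036,56.067) → (30.675,56.741).

Shape 4 is a rectangle drawn with `<rect>`. Its stroke #008000 means cut at S831, F528. After flipping Y the toolpath is (37.495,94.552) → (61.714,94.552) → (61.714,61.599) → (37.495,61.599) → (37.495,94.552), returning to the start.

Shape 5 is a cubic bezier drawn with `<path>`. Its stroke #ff0000 means score at S605, F1930. After flipping Y the toolpath is (23.025,39.078) → (24.334,35.432) → (36.541,33.646) → (52.355,32.918) → (64.485,32.442) → (65.640,31.415).

Shape 6 is a line segment drawn with `<path>`. Its stroke #ff0000 means score at S605, F1930. After flipping Y the toolpath is (25.014,44.882) → (82.844,81.874).

; LightBurn 1.4.05
; GRBL device profile, absolute coords
G21
G90
G0 X29.989 Y56.589
M3 S605
G01 X35.217 Y47.071 F1930
G01 X32.183 Y36.645
G01 X22.665 Y31.417
G01 X12.239 Y34.451
G01 X7.011 Y43.969
G01 X10.045 Y54.395
G01 X19.563 Y59.623
G01 X29.989 Y56.589
M5
G0 X38.261 Y90.112
M3 S831
G01 X51.760 Y90.112 F528
G01 X51.760 Y54.420
G01 X38.261 Y54.420
G01 X38.261 Y90.112
M5
G0 X85.729 Y62.545
M3 S605
G01 X83.188 Y66.594 F1930
G01 X68.852 Y64.516
G01 X50.282 Y59.832
G01 X35.036 Y56.067
G01 X30.675 Y56.741
M5
G0 X37.495 Y94.552
M3 S831
G01 X61.714 Y94.552 F528
G01 X61.714 Y61.599
G01 X37.495 Y61.599
G01 X37.495 Y94.552
M5
G0 X23.025 Y39.078
M3 S605
G01 X24.334 Y35.432 F1930
G01 X36.541 Y33.646
G01 X52.355 Y32.918
G01 X64.485 Y32.442
G01 X65.640 Y31.415
M5
G0 X25.014 Y44.882
M3 S605
G01 X82.844 Y81.874 F1930
M5
G0 X0.000 Y0.000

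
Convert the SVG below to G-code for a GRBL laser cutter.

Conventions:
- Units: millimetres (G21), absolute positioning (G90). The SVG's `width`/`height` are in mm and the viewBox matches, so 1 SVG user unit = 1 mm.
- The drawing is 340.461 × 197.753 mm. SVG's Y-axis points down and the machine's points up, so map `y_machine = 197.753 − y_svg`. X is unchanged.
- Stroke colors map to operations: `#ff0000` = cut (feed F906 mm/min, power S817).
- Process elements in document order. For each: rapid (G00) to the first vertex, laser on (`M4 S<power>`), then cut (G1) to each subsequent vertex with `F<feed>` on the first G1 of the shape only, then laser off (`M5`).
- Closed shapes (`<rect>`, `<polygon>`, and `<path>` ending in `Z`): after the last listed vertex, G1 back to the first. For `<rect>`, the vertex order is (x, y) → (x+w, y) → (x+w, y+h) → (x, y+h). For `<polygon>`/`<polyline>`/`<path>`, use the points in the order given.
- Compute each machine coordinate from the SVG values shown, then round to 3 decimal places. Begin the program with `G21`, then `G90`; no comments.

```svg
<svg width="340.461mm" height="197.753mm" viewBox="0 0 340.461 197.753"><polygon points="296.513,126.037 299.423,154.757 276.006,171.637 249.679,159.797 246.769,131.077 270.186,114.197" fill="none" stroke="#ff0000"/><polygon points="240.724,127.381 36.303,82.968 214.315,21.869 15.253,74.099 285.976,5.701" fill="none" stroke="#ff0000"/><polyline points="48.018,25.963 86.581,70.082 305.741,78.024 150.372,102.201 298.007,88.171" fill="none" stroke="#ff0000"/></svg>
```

G21
G90
G00 X296.513 Y71.716
M4 S817
G1 X299.423 Y42.996 F906
G1 X276.006 Y26.116
G1 X249.679 Y37.956
G1 X246.769 Y66.676
G1 X270.186 Y83.556
G1 X296.513 Y71.716
M5
G00 X240.724 Y70.372
M4 S817
G1 X36.303 Y114.785 F906
G1 X214.315 Y175.884
G1 X15.253 Y123.654
G1 X285.976 Y192.052
G1 X240.724 Y70.372
M5
G00 X48.018 Y171.790
M4 S817
G1 X86.581 Y127.671 F906
G1 X305.741 Y119.729
G1 X150.372 Y95.552
G1 X298.007 Y109.582
M5

viewBox `0 0 340.461 197.753` with mm width/height → 1 unit = 1 mm. Flip: y_m = 197.753 − y_svg.

**Shape 1** — `<polygon>` regular polygon, stroke `#ff0000` → cut (S817, F906). Machine vertices: (296.513,71.716) → (299.423,42.996) → (276.006,26.116) → (249.679,37.956) → (246.769,66.676) → (270.186,83.556) → (296.513,71.716). Closed: final G1 returns to the first vertex.

**Shape 2** — `<polygon>` closed polygon, stroke `#ff0000` → cut (S817, F906). Machine vertices: (240.724,70.372) → (36.303,114.785) → (214.315,175.884) → (15.253,123.654) → (285.976,192.052) → (240.724,70.372). Closed: final G1 returns to the first vertex.

**Shape 3** — `<polyline>` open polyline, stroke `#ff0000` → cut (S817, F906). Machine vertices: (48.018,171.790) → (86.581,127.671) → (305.741,119.729) → (150.372,95.552) → (298.007,109.582). Open path.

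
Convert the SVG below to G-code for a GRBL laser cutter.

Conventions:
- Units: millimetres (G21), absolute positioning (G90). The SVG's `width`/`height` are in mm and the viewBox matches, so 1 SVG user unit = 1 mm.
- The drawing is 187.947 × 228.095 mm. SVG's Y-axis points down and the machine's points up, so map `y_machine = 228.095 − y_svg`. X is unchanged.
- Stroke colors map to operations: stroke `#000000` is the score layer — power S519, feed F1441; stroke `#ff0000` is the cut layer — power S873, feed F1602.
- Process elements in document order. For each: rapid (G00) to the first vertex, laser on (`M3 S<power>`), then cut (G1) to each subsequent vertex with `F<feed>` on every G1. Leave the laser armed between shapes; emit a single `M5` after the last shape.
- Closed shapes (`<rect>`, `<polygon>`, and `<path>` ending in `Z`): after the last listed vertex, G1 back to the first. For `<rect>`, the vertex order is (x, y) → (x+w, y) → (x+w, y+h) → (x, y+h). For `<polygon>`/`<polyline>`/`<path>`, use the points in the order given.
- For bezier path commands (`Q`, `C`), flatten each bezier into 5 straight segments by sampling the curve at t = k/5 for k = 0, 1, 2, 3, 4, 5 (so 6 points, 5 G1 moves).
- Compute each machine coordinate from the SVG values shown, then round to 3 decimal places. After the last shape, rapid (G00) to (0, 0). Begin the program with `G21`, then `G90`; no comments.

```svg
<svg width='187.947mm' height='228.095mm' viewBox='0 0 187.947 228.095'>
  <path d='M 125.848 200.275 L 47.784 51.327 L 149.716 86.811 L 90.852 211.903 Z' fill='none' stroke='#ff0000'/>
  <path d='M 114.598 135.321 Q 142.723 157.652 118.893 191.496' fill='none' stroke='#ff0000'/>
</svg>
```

G21
G90
G00 X125.848 Y27.820
M3 S873
G1 X47.784 Y176.768 F1602
G1 X149.716 Y141.284 F1602
G1 X90.852 Y16.192 F1602
G1 X125.848 Y27.820 F1602
G00 X114.598 Y92.774
M3 S873
G1 X123.770 Y83.381 F1602
G1 X128.785 Y73.067 F1602
G1 X129.644 Y61.832 F1602
G1 X126.347 Y49.676 F1602
G1 X118.893 Y36.599 F1602
M5
G00 X0.000 Y0.000

1 u = 1 mm; y_m = 228.095 − y.

[1] `<path>` closed polygon, #ff0000→cut S873 F1602: (125.848,27.820) → (47.784,176.768) → (149.716,141.284) → (90.852,16.192) → (125.848,27.820) (closed)

[2] `<path>` quadratic bezier, #ff0000→cut S873 F1602: (114.598,92.774) → (123.770,83.381) → (128.785,73.067) → (129.644,61.832) → (126.347,49.676) → (118.893,36.599)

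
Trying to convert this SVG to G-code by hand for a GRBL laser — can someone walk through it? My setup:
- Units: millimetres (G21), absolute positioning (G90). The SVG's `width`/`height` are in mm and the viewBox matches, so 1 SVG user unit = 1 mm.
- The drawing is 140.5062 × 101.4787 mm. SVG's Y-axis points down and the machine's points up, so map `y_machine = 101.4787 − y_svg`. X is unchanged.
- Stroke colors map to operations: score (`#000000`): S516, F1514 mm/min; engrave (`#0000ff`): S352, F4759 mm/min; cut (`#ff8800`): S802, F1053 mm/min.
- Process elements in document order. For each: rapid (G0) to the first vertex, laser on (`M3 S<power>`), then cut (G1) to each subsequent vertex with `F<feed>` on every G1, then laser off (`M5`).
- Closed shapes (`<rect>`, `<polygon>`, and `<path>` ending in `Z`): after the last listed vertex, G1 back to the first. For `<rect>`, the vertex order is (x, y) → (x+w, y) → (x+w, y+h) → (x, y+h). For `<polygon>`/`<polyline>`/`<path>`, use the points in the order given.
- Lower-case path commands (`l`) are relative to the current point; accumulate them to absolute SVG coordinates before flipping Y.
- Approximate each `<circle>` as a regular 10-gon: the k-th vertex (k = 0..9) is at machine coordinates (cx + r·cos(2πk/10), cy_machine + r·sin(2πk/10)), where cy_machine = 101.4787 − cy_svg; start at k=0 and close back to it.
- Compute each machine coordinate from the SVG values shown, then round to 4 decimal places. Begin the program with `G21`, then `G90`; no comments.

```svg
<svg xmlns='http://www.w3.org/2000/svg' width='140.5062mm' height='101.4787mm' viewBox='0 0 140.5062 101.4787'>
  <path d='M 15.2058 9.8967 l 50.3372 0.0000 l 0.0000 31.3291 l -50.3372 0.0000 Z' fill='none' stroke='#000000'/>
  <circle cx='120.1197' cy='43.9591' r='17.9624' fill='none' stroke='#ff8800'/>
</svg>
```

Since the viewBox matches the mm dimensions, user units are millimetres directly. The only transform is the Y-flip y_m = 101.4787 − y_svg.

Shape 1 is a rectangle drawn with `<path>`. Its stroke #000000 means score at S516, F1514. After flipping Y the toolpath is (15.2058,91.5820) → (65.5430,91.5820) → (65.5430,60.2529) → (15.2058,60.2529) → (15.2058,91.5820), returning to the start.

Shape 2 is a circle drawn with `<circle>`. Its stroke #ff8800 means cut at S802, F1053. After flipping Y the toolpath is (138.0821,57.5196) → (134.6516,68.0776) → (125.6704,74.6029) → (114.5690,74.6029) → (105.5878,68.0776) → (102.1573,57.5196) → (105.5878,46.9616) → (114.5690,40.4363) → (125.6704,40.4363) → (134.6516,46.9616) → (138.0821,57.5196), returning to the start.

G21
G90
G0 X15.2058 Y91.5820
M3 S516
G1 X65.5430 Y91.5820 F1514
G1 X65.5430 Y60.2529 F1514
G1 X15.2058 Y60.2529 F1514
G1 X15.2058 Y91.5820 F1514
M5
G0 X138.0821 Y57.5196
M3 S802
G1 X134.6516 Y68.0776 F1053
G1 X125.6704 Y74.6029 F1053
G1 X114.5690 Y74.6029 F1053
G1 X105.5878 Y68.0776 F1053
G1 X102.1573 Y57.5196 F1053
G1 X105.5878 Y46.9616 F1053
G1 X114.5690 Y40.4363 F1053
G1 X125.6704 Y40.4363 F1053
G1 X134.6516 Y46.9616 F1053
G1 X138.0821 Y57.5196 F1053
M5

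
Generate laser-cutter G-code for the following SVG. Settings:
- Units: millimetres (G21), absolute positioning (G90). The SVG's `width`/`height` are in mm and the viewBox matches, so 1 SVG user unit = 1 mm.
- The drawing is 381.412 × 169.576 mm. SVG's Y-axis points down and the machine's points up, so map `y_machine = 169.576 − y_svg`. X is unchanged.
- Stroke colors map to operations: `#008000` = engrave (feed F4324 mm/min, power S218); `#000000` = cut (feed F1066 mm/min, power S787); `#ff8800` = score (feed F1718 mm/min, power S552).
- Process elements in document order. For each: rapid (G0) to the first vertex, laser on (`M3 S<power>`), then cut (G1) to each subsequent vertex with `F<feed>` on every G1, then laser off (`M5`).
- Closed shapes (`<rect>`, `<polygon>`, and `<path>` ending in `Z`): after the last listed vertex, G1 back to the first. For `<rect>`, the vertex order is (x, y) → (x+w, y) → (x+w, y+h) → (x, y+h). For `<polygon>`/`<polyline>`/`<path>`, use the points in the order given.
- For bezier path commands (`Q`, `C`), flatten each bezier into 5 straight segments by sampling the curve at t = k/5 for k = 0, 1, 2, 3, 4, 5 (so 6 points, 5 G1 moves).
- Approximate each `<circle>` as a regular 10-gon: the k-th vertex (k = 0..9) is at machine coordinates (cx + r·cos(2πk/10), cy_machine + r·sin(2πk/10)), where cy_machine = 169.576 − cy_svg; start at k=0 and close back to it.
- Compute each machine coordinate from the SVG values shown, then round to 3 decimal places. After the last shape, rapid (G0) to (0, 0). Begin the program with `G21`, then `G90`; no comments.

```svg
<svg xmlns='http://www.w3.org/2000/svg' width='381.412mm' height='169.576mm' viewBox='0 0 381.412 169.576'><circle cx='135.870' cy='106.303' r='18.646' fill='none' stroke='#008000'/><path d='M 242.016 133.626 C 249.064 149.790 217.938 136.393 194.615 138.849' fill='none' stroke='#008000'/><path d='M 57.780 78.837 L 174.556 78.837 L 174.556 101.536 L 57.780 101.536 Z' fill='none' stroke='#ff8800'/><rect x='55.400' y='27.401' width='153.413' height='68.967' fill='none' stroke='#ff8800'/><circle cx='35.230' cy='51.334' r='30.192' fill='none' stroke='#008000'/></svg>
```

G21
G90
G0 X154.516 Y63.273
M3 S218
G1 X150.955 Y74.233 F4324
G1 X141.632 Y81.006 F4324
G1 X130.108 Y81.006 F4324
G1 X120.785 Y74.233 F4324
G1 X117.224 Y63.273 F4324
G1 X120.785 Y52.313 F4324
G1 X130.108 Y45.540 F4324
G1 X141.632 Y45.540 F4324
G1 X150.955 Y52.313 F4324
G1 X154.516 Y63.273 F4324
M5
G0 X242.016 Y35.950
M3 S218
G1 X242.032 Y29.436 F4324
G1 X235.093 Y27.836 F4324
G1 X223.406 Y28.971 F4324
G1 X209.177 Y30.662 F4324
G1 X194.615 Y30.727 F4324
M5
G0 X57.780 Y90.739
M3 S552
G1 X174.556 Y90.739 F1718
G1 X174.556 Y68.040 F1718
G1 X57.780 Y68.040 F1718
G1 X57.780 Y90.739 F1718
M5
G0 X55.400 Y142.175
M3 S552
G1 X208.813 Y142.175 F1718
G1 X208.813 Y73.208 F1718
G1 X55.400 Y73.208 F1718
G1 X55.400 Y142.175 F1718
M5
G0 X65.422 Y118.242
M3 S218
G1 X59.656 Y135.988 F4324
G1 X44.560 Y146.956 F4324
G1 X25.900 Y146.956 F4324
G1 X10.804 Y135.988 F4324
G1 X5.038 Y118.242 F4324
G1 X10.804 Y100.496 F4324
G1 X25.900 Y89.528 F4324
G1 X44.560 Y89.528 F4324
G1 X59.656 Y100.496 F4324
G1 X65.422 Y118.242 F4324
M5
G0 X0.000 Y0.000

Since the viewBox matches the mm dimensions, user units are millimetres directly. The only transform is the Y-flip y_m = 169.576 − y_svg.

Shape 1 is a circle drawn with `<circle>`. Its stroke #008000 means engrave at S218, F4324. After flipping Y the toolpath is (154.516,63.273) → (150.955,74.233) → (141.632,81.006) → (130.108,81.006) → (120.785,74.233) → (117.224,63.273) → (120.785,52.313) → (130.108,45.540) → (141.632,45.540) → (150.955,52.313) → (154.516,63.273), returning to the start.

Shape 2 is a cubic bezier drawn with `<path>`. Its stroke #008000 means engrave at S218, F4324. After flipping Y the toolpath is (242.016,35.950) → (242.032,29.436) → (235.093,27.836) → (223.406,28.971) → (209.177,30.662) → (194.615,30.727).

Shape 3 is a rectangle drawn with `<path>`. Its stroke #ff8800 means score at S552, F1718. After flipping Y the toolpath is (57.780,90.739) → (174.556,90.739) → (174.556,68.040) → (57.780,68.040) → (57.780,90.739), returning to the start.

Shape 4 is a rectangle drawn with `<rect>`. Its stroke #ff8800 means score at S552, F1718. After flipping Y the toolpath is (55.400,142.175) → (208.813,142.175) → (208.813,73.208) → (55.400,73.208) → (55.400,142.175), returning to the start.

Shape 5 is a circle drawn with `<circle>`. Its stroke #008000 means engrave at S218, F4324. After flipping Y the toolpath is (65.422,118.242) → (59.656,135.988) → (44.560,146.956) → (25.900,146.956) → (10.804,135.988) → (5.038,118.242) → (10.804,100.496) → (25.900,89.528) → (44.560,89.528) → (59.656,100.496) → (65.422,118.242), returning to the start.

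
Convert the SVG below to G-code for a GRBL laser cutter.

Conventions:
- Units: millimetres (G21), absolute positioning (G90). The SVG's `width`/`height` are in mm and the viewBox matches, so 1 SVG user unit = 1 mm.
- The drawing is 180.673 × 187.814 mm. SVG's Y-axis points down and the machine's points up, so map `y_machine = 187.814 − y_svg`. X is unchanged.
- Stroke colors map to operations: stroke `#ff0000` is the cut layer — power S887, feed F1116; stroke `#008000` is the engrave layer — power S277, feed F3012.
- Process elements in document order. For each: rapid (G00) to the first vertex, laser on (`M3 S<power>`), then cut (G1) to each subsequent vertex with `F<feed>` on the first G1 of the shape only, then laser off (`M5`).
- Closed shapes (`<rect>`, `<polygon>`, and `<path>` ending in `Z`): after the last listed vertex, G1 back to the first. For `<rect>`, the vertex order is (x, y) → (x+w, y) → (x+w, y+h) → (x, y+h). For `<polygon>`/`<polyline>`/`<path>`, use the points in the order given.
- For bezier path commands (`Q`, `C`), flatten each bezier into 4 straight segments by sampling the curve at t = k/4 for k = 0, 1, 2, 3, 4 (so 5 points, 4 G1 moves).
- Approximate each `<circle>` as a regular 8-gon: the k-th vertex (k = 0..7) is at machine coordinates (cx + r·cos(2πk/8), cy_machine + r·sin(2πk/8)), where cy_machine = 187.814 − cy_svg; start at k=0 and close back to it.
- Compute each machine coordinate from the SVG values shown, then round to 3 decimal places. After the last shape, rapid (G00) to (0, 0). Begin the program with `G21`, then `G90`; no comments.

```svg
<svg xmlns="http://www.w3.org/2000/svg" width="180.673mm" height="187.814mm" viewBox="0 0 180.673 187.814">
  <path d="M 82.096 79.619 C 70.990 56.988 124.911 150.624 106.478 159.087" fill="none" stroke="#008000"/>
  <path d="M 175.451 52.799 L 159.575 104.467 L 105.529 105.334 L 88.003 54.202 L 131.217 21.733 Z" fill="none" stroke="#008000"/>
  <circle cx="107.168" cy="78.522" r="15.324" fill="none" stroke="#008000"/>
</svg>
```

G21
G90
G00 X82.096 Y108.195
M3 S277
G1 X83.812 Y106.516 F3012
G1 X97.035 Y80.121
G1 X108.883 Y47.897
G1 X106.478 Y28.727
M5
G00 X175.451 Y135.015
M3 S277
G1 X159.575 Y83.347 F3012
G1 X105.529 Y82.480
G1 X88.003 Y133.612
G1 X131.217 Y166.081
G1 X175.451 Y135.015
M5
G00 X122.492 Y109.292
M3 S277
G1 X118.004 Y120.128 F3012
G1 X107.168 Y124.616
G1 X96.332 Y120.128
G1 X91.844 Y109.292
G1 X96.332 Y98.456
G1 X107.168 Y93.968
G1 X118.004 Y98.456
G1 X122.492 Y109.292
M5
G00 X0.000 Y0.000

Since the viewBox matches the mm dimensions, user units are millimetres directly. The only transform is the Y-flip y_m = 187.814 − y_svg.

Shape 1 is a cubic bezier drawn with `<path>`. Its stroke #008000 means engrave at S277, F3012. After flipping Y the toolpath is (82.096,108.195) → (83.812,106.516) → (97.035,80.121) → (108.883,47.897) → (106.478,28.727).

Shape 2 is a regular polygon drawn with `<path>`. Its stroke #008000 means engrave at S277, F3012. After flipping Y the toolpath is (175.451,135.015) → (159.575,83.347) → (105.529,82.480) → (88.003,133.612) → (131.217,166.081) → (175.451,135.015), returning to the start.

Shape 3 is a circle drawn with `<circle>`. Its stroke #008000 means engrave at S277, F3012. After flipping Y the toolpath is (122.492,109.292) → (118.004,120.128) → (107.168,124.616) → (96.332,120.128) → (91.844,109.292) → (96.332,98.456) → (107.168,93.968) → (118.004,98.456) → (122.492,109.292), returning to the start.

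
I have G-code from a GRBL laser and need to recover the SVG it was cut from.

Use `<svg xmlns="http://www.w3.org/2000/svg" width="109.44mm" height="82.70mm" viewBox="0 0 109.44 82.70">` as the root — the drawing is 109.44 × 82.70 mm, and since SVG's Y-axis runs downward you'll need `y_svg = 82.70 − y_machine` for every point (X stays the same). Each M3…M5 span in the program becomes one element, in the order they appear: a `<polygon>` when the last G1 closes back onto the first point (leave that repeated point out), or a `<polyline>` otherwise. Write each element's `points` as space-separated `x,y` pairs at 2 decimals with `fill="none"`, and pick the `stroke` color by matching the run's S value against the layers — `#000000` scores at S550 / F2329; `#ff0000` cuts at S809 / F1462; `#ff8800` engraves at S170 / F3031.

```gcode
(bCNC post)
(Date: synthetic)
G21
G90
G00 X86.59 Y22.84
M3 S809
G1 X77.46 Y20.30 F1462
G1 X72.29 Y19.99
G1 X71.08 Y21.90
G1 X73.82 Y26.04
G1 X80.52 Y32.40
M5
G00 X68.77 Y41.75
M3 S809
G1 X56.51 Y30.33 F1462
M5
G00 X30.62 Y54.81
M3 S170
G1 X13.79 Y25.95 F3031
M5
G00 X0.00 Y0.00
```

Each laser-on run becomes one SVG element. Flip Y back into SVG space with y_svg = 82.70 − y_machine.

Run 1: S809 ⇒ cut layer `#ff0000`. The run is open, so emit a `<polyline>` with points (Y-flipped): 86.59,59.86 77.46,62.40 72.29,62.71 71.08,60.80 73.82,56.66 80.52,50.30.

Run 2: S809 ⇒ cut layer `#ff0000`. The run is open, so emit a `<polyline>` with points (Y-flipped): 68.77,40.95 56.51,52.37.

Run 3: S170 ⇒ engrave layer `#ff8800`. The run is open, so emit a `<polyline>` with points (Y-flipped): 30.62,27.89 13.79,56.75.

<svg xmlns="http://www.w3.org/2000/svg" width="109.44mm" height="82.70mm" viewBox="0 0 109.44 82.70">
  <polyline points="86.59,59.86 77.46,62.40 72.29,62.71 71.08,60.80 73.82,56.66 80.52,50.30" fill="none" stroke="#ff0000"/>
  <polyline points="68.77,40.95 56.51,52.37" fill="none" stroke="#ff0000"/>
  <polyline points="30.62,27.89 13.79,56.75" fill="none" stroke="#ff8800"/>
</svg>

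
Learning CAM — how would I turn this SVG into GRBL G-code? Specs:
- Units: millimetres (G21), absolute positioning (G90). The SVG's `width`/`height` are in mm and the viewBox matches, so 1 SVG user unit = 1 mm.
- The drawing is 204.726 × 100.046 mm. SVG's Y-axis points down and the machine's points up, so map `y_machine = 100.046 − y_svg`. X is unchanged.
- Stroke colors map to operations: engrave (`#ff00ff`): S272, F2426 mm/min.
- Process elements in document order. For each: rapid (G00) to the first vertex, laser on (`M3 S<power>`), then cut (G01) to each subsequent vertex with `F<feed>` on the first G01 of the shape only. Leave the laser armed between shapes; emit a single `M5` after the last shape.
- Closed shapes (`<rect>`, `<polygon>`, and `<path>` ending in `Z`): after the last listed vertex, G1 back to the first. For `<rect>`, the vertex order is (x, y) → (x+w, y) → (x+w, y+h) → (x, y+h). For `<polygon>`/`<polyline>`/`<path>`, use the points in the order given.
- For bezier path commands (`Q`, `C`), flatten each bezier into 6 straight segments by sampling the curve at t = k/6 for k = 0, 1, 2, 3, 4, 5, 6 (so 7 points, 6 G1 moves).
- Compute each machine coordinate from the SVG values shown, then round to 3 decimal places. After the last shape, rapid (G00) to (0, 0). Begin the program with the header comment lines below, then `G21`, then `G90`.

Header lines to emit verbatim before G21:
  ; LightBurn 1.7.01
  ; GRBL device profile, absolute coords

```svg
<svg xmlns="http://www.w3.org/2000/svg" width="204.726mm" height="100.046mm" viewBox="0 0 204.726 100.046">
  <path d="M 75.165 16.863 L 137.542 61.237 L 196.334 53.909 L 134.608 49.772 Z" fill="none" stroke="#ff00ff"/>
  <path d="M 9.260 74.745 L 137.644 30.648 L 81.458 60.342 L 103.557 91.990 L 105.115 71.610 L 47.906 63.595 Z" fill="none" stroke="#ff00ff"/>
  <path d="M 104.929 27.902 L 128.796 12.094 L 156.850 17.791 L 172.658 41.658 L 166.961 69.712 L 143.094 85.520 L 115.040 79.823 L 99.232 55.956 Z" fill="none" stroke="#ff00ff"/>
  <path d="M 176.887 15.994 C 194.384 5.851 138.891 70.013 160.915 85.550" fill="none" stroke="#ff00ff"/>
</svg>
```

1 u = 1 mm; y_m = 100.046 − y.

[1] `<path>` closed polygon, #ff00ff→engrave S272 F2426: (75.165,83.183) → (137.542,38.809) → (196.334,46.137) → (134.608,50.274) → (75.165,83.183) (closed)

[2] `<path>` closed polygon, #ff00ff→engrave S272 F2426: (9.260,25.301) → (137.644,69.398) → (81.458,39.704) → (103.557,8.056) → (105.115,28.436) → (47.906,36.451) → (9.260,25.301) (closed)

[3] `<path>` regular polygon, #ff00ff→engrave S272 F2426: (104.929,72.144) → (128.796,87.952) → (156.850,82.255) → (172.658,58.388) → (166.961,30.334) → (143.094,14.526) → (115.040,20.223) → (99.232,44.090) → (104.929,72.144) (closed)

[4] `<path>` cubic bezier, #ff00ff→engrave S272 F2426: (176.887,84.052) → (180.250,83.501) → (175.628,73.980) → (167.203,58.904) → (159.156,41.688) → (155.666,25.747) → (160.915,14.496)

; LightBurn 1.7.01
; GRBL device profile, absolute coords
G21
G90
G00 X75.165 Y83.183
M3 S272
G01 X137.542 Y38.809 F2426
G01 X196.334 Y46.137
G01 X134.608 Y50.274
G01 X75.165 Y83.183
G00 X9.260 Y25.301
M3 S272
G01 X137.644 Y69.398 F2426
G01 X81.458 Y39.704
G01 X103.557 Y8.056
G01 X105.115 Y28.436
G01 X47.906 Y36.451
G01 X9.260 Y25.301
G00 X104.929 Y72.144
M3 S272
G01 X128.796 Y87.952 F2426
G01 X156.850 Y82.255
G01 X172.658 Y58.388
G01 X166.961 Y30.334
G01 X143.094 Y14.526
G01 X115.040 Y20.223
G01 X99.232 Y44.090
G01 X104.929 Y72.144
G00 X176.887 Y84.052
M3 S272
G01 X180.250 Y83.501 F2426
G01 X175.628 Y73.980
G01 X167.203 Y58.904
G01 X159.156 Y41.688
G01 X155.666 Y25.747
G01 X160.915 Y14.496
M5
G00 X0.000 Y0.000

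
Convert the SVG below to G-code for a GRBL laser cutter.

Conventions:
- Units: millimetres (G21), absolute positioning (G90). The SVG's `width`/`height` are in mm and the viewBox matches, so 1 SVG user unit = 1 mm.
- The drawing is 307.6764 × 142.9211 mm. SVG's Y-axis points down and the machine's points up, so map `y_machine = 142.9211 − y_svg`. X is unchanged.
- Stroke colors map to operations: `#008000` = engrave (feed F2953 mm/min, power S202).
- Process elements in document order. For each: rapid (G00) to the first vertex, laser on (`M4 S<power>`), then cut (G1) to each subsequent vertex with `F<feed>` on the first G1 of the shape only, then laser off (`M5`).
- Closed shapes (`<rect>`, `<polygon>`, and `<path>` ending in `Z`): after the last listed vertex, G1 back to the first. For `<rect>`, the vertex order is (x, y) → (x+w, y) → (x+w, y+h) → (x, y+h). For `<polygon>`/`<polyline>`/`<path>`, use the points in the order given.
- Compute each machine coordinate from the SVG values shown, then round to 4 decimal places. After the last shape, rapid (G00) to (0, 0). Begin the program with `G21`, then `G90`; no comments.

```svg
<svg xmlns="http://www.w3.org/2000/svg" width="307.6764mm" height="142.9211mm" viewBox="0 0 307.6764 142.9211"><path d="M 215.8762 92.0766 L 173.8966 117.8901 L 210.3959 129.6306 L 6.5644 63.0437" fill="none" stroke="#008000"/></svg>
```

1 u = 1 mm; y_m = 142.9211 − y.

[1] `<path>` open polyline, #008000→engrave S202 F2953: (215.8762,50.8445) → (173.8966,25.0310) → (210.3959,13.2905) → (6.5644,79.8774)

G21
G90
G00 X215.8762 Y50.8445
M4 S202
G1 X173.8966 Y25.0310 F2953
G1 X210.3959 Y13.2905
G1 X6.5644 Y79.8774
M5
G00 X0.0000 Y0.0000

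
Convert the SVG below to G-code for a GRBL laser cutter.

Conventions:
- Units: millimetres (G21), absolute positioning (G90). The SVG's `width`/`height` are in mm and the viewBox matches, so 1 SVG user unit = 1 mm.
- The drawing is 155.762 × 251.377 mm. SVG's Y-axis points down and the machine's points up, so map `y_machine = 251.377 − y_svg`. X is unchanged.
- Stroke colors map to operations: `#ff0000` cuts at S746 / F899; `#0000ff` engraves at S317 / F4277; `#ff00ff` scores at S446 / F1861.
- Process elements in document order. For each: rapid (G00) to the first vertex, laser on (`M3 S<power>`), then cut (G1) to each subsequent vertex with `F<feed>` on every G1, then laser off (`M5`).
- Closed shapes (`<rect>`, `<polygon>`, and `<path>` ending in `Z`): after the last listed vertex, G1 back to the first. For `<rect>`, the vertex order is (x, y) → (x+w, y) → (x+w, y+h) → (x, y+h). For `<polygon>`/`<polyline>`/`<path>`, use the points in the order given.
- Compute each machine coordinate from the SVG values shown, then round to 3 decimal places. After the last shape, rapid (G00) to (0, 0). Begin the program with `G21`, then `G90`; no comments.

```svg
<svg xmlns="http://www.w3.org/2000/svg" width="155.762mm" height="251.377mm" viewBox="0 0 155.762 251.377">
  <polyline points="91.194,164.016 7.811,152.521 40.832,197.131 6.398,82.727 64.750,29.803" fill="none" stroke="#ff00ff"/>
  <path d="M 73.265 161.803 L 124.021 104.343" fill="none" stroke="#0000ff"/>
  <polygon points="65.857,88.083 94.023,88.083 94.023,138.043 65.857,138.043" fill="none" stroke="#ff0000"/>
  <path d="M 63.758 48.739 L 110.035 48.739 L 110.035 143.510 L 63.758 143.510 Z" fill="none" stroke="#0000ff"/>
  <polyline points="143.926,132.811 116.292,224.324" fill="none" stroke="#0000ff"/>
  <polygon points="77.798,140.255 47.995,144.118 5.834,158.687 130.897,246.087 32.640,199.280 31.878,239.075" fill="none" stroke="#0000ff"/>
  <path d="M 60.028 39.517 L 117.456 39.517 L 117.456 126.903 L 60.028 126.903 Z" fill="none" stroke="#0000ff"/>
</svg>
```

Since the viewBox matches the mm dimensions, user units are millimetres directly. The only transform is the Y-flip y_m = 251.377 − y_svg.

Shape 1 is a open polyline drawn with `<polyline>`. Its stroke #ff00ff means score at S446, F1861. After flipping Y the toolpath is (91.194,87.361) → (7.811,98.856) → (40.832,54.246) → (6.398,168.650) → (64.750,221.574).

Shape 2 is a line segment drawn with `<path>`. Its stroke #0000ff means engrave at S317, F4277. After flipping Y the toolpath is (73.265,89.574) → (124.021,147.034).

Shape 3 is a rectangle drawn with `<polygon>`. Its stroke #ff0000 means cut at S746, F899. After flipping Y the toolpath is (65.857,163.294) → (94.023,163.294) → (94.023,113.334) → (65.857,113.334) → (65.857,163.294), returning to the start.

Shape 4 is a rectangle drawn with `<path>`. Its stroke #0000ff means engrave at S317, F4277. After flipping Y the toolpath is (63.758,202.638) → (110.035,202.638) → (110.035,107.867) → (63.758,107.867) → (63.758,202.638), returning to the start.

Shape 5 is a line segment drawn with `<polyline>`. Its stroke #0000ff means engrave at S317, F4277. After flipping Y the toolpath is (143.926,118.566) → (116.292,27.053).

Shape 6 is a closed polygon drawn with `<polygon>`. Its stroke #0000ff means engrave at S317, F4277. After flipping Y the toolpath is (77.798,111.122) → (47.995,107.259) → (5.834,92.690) → (130.897,5.290) → (32.640,52.097) → (31.878,12.302) → (77.798,111.122), returning to the start.

Shape 7 is a rectangle drawn with `<path>`. Its stroke #0000ff means engrave at S317, F4277. After flipping Y the toolpath is (60.028,211.860) → (117.456,211.860) → (117.456,124.474) → (60.028,124.474) → (60.028,211.860), returning to the start.

G21
G90
G00 X91.194 Y87.361
M3 S446
G1 X7.811 Y98.856 F1861
G1 X40.832 Y54.246 F1861
G1 X6.398 Y168.650 F1861
G1 X64.750 Y221.574 F1861
M5
G00 X73.265 Y89.574
M3 S317
G1 X124.021 Y147.034 F4277
M5
G00 X65.857 Y163.294
M3 S746
G1 X94.023 Y163.294 F899
G1 X94.023 Y113.334 F899
G1 X65.857 Y113.334 F899
G1 X65.857 Y163.294 F899
M5
G00 X63.758 Y202.638
M3 S317
G1 X110.035 Y202.638 F4277
G1 X110.035 Y107.867 F4277
G1 X63.758 Y107.867 F4277
G1 X63.758 Y202.638 F4277
M5
G00 X143.926 Y118.566
M3 S317
G1 X116.292 Y27.053 F4277
M5
G00 X77.798 Y111.122
M3 S317
G1 X47.995 Y107.259 F4277
G1 X5.834 Y92.690 F4277
G1 X130.897 Y5.290 F4277
G1 X32.640 Y52.097 F4277
G1 X31.878 Y12.302 F4277
G1 X77.798 Y111.122 F4277
M5
G00 X60.028 Y211.860
M3 S317
G1 X117.456 Y211.860 F4277
G1 X117.456 Y124.474 F4277
G1 X60.028 Y124.474 F4277
G1 X60.028 Y211.860 F4277
M5
G00 X0.000 Y0.000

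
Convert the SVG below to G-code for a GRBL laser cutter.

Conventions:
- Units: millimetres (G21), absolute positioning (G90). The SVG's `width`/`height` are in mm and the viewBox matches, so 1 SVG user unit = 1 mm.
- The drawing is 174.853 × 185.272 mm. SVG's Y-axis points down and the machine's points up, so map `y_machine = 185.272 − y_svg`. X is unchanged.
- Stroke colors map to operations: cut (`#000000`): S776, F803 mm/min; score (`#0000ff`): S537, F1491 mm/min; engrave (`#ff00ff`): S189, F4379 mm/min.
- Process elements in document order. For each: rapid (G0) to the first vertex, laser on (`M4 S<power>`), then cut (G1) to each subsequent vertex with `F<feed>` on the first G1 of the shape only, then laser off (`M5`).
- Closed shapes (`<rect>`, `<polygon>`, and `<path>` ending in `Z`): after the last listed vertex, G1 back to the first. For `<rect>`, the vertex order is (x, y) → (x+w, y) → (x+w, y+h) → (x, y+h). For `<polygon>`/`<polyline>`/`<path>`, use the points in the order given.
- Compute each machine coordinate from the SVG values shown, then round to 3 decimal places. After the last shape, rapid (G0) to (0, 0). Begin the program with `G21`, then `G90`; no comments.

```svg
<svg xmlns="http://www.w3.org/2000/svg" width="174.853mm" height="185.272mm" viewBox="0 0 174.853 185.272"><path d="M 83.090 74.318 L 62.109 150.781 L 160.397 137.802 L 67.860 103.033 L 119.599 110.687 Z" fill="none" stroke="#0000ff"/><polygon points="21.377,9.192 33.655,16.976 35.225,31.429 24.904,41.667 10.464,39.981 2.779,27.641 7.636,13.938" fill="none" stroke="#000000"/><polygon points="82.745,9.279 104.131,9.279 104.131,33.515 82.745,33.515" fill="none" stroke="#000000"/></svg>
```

G21
G90
G0 X83.090 Y110.954
M4 S537
G1 X62.109 Y34.491 F1491
G1 X160.397 Y47.470
G1 X67.860 Y82.239
G1 X119.599 Y74.585
G1 X83.090 Y110.954
M5
G0 X21.377 Y176.080
M4 S776
G1 X33.655 Y168.296 F803
G1 X35.225 Y153.843
G1 X24.904 Y143.605
G1 X10.464 Y145.291
G1 X2.779 Y157.631
G1 X7.636 Y171.334
G1 X21.377 Y176.080
M5
G0 X82.745 Y175.993
M4 S776
G1 X104.131 Y175.993 F803
G1 X104.131 Y151.757
G1 X82.745 Y151.757
G1 X82.745 Y175.993
M5
G0 X0.000 Y0.000

1 u = 1 mm; y_m = 185.272 − y.

[1] `<path>` closed polygon, #0000ff→score S537 F1491: (83.090,110.954) → (62.109,34.491) → (160.397,47.470) → (67.860,82.239) → (119.599,74.585) → (83.090,110.954) (closed)

[2] `<polygon>` regular polygon, #000000→cut S776 F803: (21.377,176.080) → (33.655,168.296) → (35.225,153.843) → (24.904,143.605) → (10.464,145.291) → (2.779,157.631) → (7.636,171.334) → (21.377,176.080) (closed)

[3] `<polygon>` rectangle, #000000→cut S776 F803: (82.745,175.993) → (104.131,175.993) → (104.131,151.757) → (82.745,151.757) → (82.745,175.993) (closed)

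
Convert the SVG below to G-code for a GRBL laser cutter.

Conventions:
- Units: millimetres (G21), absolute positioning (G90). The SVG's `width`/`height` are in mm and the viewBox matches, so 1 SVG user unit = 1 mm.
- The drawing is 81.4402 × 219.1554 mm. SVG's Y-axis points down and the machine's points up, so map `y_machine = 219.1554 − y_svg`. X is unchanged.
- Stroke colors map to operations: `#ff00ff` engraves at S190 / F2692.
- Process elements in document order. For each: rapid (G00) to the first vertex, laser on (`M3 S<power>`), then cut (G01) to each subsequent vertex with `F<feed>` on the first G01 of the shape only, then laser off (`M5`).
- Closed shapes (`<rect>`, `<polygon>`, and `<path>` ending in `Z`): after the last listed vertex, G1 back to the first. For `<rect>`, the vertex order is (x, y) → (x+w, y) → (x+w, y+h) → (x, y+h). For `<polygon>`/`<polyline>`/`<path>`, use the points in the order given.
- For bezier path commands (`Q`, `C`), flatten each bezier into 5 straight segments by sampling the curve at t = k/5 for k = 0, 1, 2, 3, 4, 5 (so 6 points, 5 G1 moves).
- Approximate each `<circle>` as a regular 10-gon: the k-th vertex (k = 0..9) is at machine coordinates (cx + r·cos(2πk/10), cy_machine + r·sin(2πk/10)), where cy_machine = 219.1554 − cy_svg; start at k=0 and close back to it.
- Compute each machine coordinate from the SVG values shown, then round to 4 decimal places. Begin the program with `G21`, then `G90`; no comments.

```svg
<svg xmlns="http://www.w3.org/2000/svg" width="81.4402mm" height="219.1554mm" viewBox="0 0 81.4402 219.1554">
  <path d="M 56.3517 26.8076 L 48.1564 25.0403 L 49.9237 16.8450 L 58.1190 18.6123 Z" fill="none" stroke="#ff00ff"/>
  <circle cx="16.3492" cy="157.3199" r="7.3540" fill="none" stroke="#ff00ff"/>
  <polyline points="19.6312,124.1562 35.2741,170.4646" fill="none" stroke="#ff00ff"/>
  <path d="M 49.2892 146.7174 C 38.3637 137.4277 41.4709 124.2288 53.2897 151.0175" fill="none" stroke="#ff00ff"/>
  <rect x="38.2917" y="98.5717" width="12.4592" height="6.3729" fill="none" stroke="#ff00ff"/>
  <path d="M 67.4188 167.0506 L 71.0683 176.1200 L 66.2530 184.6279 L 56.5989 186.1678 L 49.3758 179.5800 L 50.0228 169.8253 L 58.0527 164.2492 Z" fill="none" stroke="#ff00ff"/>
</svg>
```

G21
G90
G00 X56.3517 Y192.3478
M3 S190
G01 X48.1564 Y194.1151 F2692
G01 X49.9237 Y202.3104
G01 X58.1190 Y200.5431
G01 X56.3517 Y192.3478
M5
G00 X23.7032 Y61.8355
M3 S190
G01 X22.2987 Y66.1581 F2692
G01 X18.6217 Y68.8296
G01 X14.0767 Y68.8296
G01 X10.3997 Y66.1581
G01 X8.9952 Y61.8355
G01 X10.3997 Y57.5129
G01 X14.0767 Y54.8414
G01 X18.6217 Y54.8414
G01 X22.2987 Y57.5129
G01 X23.7032 Y61.8355
M5
G00 X19.6312 Y94.9992
M3 S190
G01 X35.2741 Y48.6908 F2692
M5
G00 X49.2892 Y72.4380
M3 S190
G01 X44.3753 Y78.1297 F2692
G01 X42.5737 Y82.6527
G01 X43.6293 Y83.8997
G01 X47.2864 Y79.7638
G01 X53.2897 Y68.1379
M5
G00 X38.2917 Y120.5837
M3 S190
G01 X50.7509 Y120.5837 F2692
G01 X50.7509 Y114.2108
G01 X38.2917 Y114.2108
G01 X38.2917 Y120.5837
M5
G00 X67.4188 Y52.1048
M3 S190
G01 X71.0683 Y43.0354 F2692
G01 X66.2530 Y34.5275
G01 X56.5989 Y32.9876
G01 X49.3758 Y39.5754
G01 X50.0228 Y49.3301
G01 X58.0527 Y54.9062
G01 X67.4188 Y52.1048
M5

Since the viewBox matches the mm dimensions, user units are millimetres directly. The only transform is the Y-flip y_m = 219.1554 − y_svg.

Shape 1 is a regular polygon drawn with `<path>`. Its stroke #ff00ff means engrave at S190, F2692. After flipping Y the toolpath is (56.3517,192.3478) → (48.1564,194.1151) → (49.9237,202.3104) → (58.1190,200.5431) → (56.3517,192.3478), returning to the start.

Shape 2 is a circle drawn with `<circle>`. Its stroke #ff00ff means engrave at S190, F2692. After flipping Y the toolpath is (23.7032,61.8355) → (22.2987,66.1581) → (18.6217,68.8296) → (14.0767,68.8296) → (10.3997,66.1581) → (8.9952,61.8355) → (10.3997,57.5129) → (14.0767,54.8414) → (18.6217,54.8414) → (22.2987,57.5129) → (23.7032,61.8355), returning to the start.

Shape 3 is a line segment drawn with `<polyline>`. Its stroke #ff00ff means engrave at S190, F2692. After flipping Y the toolpath is (19.6312,94.9992) → (35.2741,48.6908).

Shape 4 is a cubic bezier drawn with `<path>`. Its stroke #ff00ff means engrave at S190, F2692. After flipping Y the toolpath is (49.2892,72.4380) → (44.3753,78.1297) → (42.5737,82.6527) → (43.6293,83.8997) → (47.2864,79.7638) → (53.2897,68.1379).

Shape 5 is a rectangle drawn with `<rect>`. Its stroke #ff00ff means engrave at S190, F2692. After flipping Y the toolpath is (38.2917,120.5837) → (50.7509,120.5837) → (50.7509,114.2108) → (38.2917,114.2108) → (38.2917,120.5837), returning to the start.

Shape 6 is a regular polygon drawn with `<path>`. Its stroke #ff00ff means engrave at S190, F2692. After flipping Y the toolpath is (67.4188,52.1048) → (71.0683,43.0354) → (66.2530,34.5275) → (56.5989,32.9876) → (49.3758,39.5754) → (50.0228,49.3301) → (58.0527,54.9062) → (67.4188,52.1048), returning to the start.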